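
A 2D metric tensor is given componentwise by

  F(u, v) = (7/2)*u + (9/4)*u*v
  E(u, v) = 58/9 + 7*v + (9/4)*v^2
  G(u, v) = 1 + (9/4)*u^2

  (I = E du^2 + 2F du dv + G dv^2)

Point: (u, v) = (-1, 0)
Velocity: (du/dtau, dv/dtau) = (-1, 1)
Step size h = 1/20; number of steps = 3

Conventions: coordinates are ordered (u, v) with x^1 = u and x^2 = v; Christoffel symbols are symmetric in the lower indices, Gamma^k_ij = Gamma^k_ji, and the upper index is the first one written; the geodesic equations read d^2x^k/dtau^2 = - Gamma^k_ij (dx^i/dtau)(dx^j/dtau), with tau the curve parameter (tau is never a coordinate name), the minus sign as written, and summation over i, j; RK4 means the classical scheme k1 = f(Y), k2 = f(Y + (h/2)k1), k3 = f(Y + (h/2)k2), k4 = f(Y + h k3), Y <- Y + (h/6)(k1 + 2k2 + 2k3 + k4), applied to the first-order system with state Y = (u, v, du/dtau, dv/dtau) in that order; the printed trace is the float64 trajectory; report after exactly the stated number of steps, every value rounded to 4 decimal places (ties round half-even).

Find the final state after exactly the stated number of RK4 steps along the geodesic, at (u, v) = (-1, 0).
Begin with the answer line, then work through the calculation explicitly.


Answer: u = -1.1418, v = 0.1446, du/dtau = -0.8949, dv/dtau = 0.9309

f(Y) = (du/dtau, dv/dtau, -Gamma^u_ij Y'^i Y'^j, -Gamma^v_ij Y'^i Y'^j) with the Gammas evaluated at the stage position; h = 0.050000; intermediate values shown to 6 dp
step 0: u = -1.0000, v = 0.0000, du/dtau = -1.0000, dv/dtau = 1.0000
step 1:
  k1: at (u, v) = (-1.000000, 0.000000), (du/dtau, dv/dtau) = (-1.000000, 1.000000); Gamma_uuu = 0.000000, Gamma_uuv = 0.402556, Gamma_uvv = 0.000000, Gamma_vuu = 0.000000, Gamma_vuv = -0.258786, Gamma_vvv = 0.000000; k1 = (-1.000000, 1.000000, 0.805112, -0.517572)
  k2: at (u, v) = (-1.025000, 0.025000), (du/dtau, dv/dtau) = (-0.979872, 0.987061); Gamma_uuu = 0.000000, Gamma_uuv = 0.395809, Gamma_uvv = 0.000000, Gamma_vuu = 0.000000, Gamma_vuv = -0.256685, Gamma_vvv = 0.000000; k2 = (-0.979872, 0.987061, 0.765648, -0.496528)
  k3: at (u, v) = (-1.024497, 0.024677), (du/dtau, dv/dtau) = (-0.980859, 0.987587); Gamma_uuu = 0.000000, Gamma_uuv = 0.395932, Gamma_uvv = 0.000000, Gamma_vuu = 0.000000, Gamma_vuv = -0.256691, Gamma_vvv = 0.000000; k3 = (-0.980859, 0.987587, 0.767065, -0.497304)
  k4: at (u, v) = (-1.049043, 0.049379), (du/dtau, dv/dtau) = (-0.961647, 0.975135); Gamma_uuu = 0.000000, Gamma_uuv = 0.389476, Gamma_uvv = 0.000000, Gamma_vuu = 0.000000, Gamma_vuv = -0.254576, Gamma_vvv = 0.000000; k4 = (-0.961647, 0.975135, 0.730451, -0.477449)
  Y <- Y + (h/6)(k1 + 2k2 + 2k3 + k4): u = -1.0490, v = 0.0494, du/dtau = -0.9617, dv/dtau = 0.9751
step 2:
  k1: at (u, v) = (-1.049026, 0.049370), (du/dtau, dv/dtau) = (-0.961658, 0.975144); Gamma_uuu = 0.000000, Gamma_uuv = 0.389480, Gamma_uvv = 0.000000, Gamma_vuu = 0.000000, Gamma_vuv = -0.254576, Gamma_vvv = 0.000000; k1 = (-0.961658, 0.975144, 0.730475, -0.477459)
  k2: at (u, v) = (-1.073067, 0.073749), (du/dtau, dv/dtau) = (-0.943397, 0.963208); Gamma_uuu = 0.000000, Gamma_uuv = 0.383316, Gamma_uvv = 0.000000, Gamma_vuu = 0.000000, Gamma_vuv = -0.252454, Gamma_vvv = 0.000000; k2 = (-0.943397, 0.963208, 0.696629, -0.458803)
  k3: at (u, v) = (-1.072611, 0.073450), (du/dtau, dv/dtau) = (-0.944243, 0.963674); Gamma_uuu = 0.000000, Gamma_uuv = 0.383422, Gamma_uvv = 0.000000, Gamma_vuu = 0.000000, Gamma_vuv = -0.252462, Gamma_vvv = 0.000000; k3 = (-0.944243, 0.963674, 0.697784, -0.459452)
  k4: at (u, v) = (-1.096238, 0.097554), (du/dtau, dv/dtau) = (-0.926769, 0.952172); Gamma_uuu = 0.000000, Gamma_uuv = 0.377512, Gamma_uvv = 0.000000, Gamma_vuu = 0.000000, Gamma_vuv = -0.250342, Gamma_vvv = 0.000000; k4 = (-0.926769, 0.952172, 0.666267, -0.441826)
  Y <- Y + (h/6)(k1 + 2k2 + 2k3 + k4): u = -1.0962, v = 0.0975, du/dtau = -0.9268, dv/dtau = 0.9522
step 3:
  k1: at (u, v) = (-1.096223, 0.097546), (du/dtau, dv/dtau) = (-0.926779, 0.952179); Gamma_uuu = 0.000000, Gamma_uuv = 0.377516, Gamma_uvv = 0.000000, Gamma_vuu = 0.000000, Gamma_vuv = -0.250342, Gamma_vvv = 0.000000; k1 = (-0.926779, 0.952179, 0.666285, -0.441834)
  k2: at (u, v) = (-1.119393, 0.121350), (du/dtau, dv/dtau) = (-0.910122, 0.941133); Gamma_uuu = 0.000000, Gamma_uuv = 0.371861, Gamma_uvv = 0.000000, Gamma_vuu = 0.000000, Gamma_vuv = -0.248230, Gamma_vvv = 0.000000; k2 = (-0.910122, 0.941133, 0.637032, -0.425241)
  k3: at (u, v) = (-1.118976, 0.121074), (du/dtau, dv/dtau) = (-0.910853, 0.941548); Gamma_uuu = 0.000000, Gamma_uuv = 0.371953, Gamma_uvv = 0.000000, Gamma_vuu = 0.000000, Gamma_vuv = -0.248240, Gamma_vvv = 0.000000; k3 = (-0.910853, 0.941548, 0.637983, -0.425787)
  k4: at (u, v) = (-1.141766, 0.144623), (du/dtau, dv/dtau) = (-0.894880, 0.930890); Gamma_uuu = 0.000000, Gamma_uuv = 0.366522, Gamma_uvv = 0.000000, Gamma_vuu = 0.000000, Gamma_vuv = -0.246140, Gamma_vvv = 0.000000; k4 = (-0.894880, 0.930890, 0.610651, -0.410086)
  Y <- Y + (h/6)(k1 + 2k2 + 2k3 + k4): u = -1.1418, v = 0.1446, du/dtau = -0.8949, dv/dtau = 0.9309


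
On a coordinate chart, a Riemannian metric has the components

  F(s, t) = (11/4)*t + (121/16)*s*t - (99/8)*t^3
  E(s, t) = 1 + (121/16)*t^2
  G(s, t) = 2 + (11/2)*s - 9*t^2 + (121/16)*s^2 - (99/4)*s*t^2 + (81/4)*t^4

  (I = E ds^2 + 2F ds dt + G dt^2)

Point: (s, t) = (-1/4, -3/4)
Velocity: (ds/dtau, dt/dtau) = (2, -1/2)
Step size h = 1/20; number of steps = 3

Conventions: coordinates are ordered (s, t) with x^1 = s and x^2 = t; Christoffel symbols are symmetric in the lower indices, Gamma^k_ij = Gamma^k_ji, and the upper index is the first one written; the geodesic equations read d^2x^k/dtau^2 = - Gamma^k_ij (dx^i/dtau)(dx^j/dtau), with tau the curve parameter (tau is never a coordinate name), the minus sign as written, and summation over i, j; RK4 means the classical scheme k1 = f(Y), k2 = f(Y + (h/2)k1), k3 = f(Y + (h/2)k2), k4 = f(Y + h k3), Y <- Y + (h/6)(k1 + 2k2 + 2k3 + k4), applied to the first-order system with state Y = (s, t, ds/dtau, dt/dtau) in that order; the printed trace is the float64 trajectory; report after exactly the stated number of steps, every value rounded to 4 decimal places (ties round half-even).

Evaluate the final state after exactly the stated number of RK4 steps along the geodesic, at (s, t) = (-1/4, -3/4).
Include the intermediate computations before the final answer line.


f(Y) = (ds/dtau, dt/dtau, -Gamma^s_ij Y'^i Y'^j, -Gamma^t_ij Y'^i Y'^j) with the Gammas evaluated at the stage position; h = 0.050000; intermediate values shown to 6 dp
step 0: s = -0.2500, t = -0.7500, ds/dtau = 2.0000, dt/dtau = -0.5000
step 1:
  k1: at (s, t) = (-0.250000, -0.750000), (ds/dtau, dt/dtau) = (2.000000, -0.500000); Gamma_sss = 0.000000, Gamma_sst = -0.557336, Gamma_stt = -1.368007, Gamma_tss = 0.000000, Gamma_tst = -0.599559, Gamma_ttt = -1.471644; k1 = (2.000000, -0.500000, -0.772671, -0.831206)
  k2: at (s, t) = (-0.200000, -0.762500), (ds/dtau, dt/dtau) = (1.980683, -0.520780); Gamma_sss = 0.000000, Gamma_sst = -0.571505, Gamma_stt = -1.426165, Gamma_tss = 0.000000, Gamma_tst = -0.590434, Gamma_ttt = -1.473402; k2 = (1.980683, -0.520780, -0.792222, -0.818463)
  k3: at (s, t) = (-0.200483, -0.763020), (ds/dtau, dt/dtau) = (1.980194, -0.520462); Gamma_sss = 0.000000, Gamma_sst = -0.570355, Gamma_stt = -1.424266, Gamma_tss = 0.000000, Gamma_tst = -0.590176, Gamma_ttt = -1.473761; k3 = (1.980194, -0.520462, -0.789828, -0.817276)
  k4: at (s, t) = (-0.150990, -0.776023), (ds/dtau, dt/dtau) = (1.960509, -0.540864); Gamma_sss = 0.000000, Gamma_sst = -0.582753, Gamma_stt = -1.480025, Gamma_tss = 0.000000, Gamma_tst = -0.580326, Gamma_ttt = -1.473862; k4 = (1.960509, -0.540864, -0.802909, -0.799565)
  Y <- Y + (h/6)(k1 + 2k2 + 2k3 + k4): s = -0.1510, t = -0.7760, ds/dtau = 1.9605, dt/dtau = -0.5409
step 2:
  k1: at (s, t) = (-0.150981, -0.776028), (ds/dtau, dt/dtau) = (1.960503, -0.540852); Gamma_sss = 0.000000, Gamma_sst = -0.582751, Gamma_stt = -1.480030, Gamma_tss = 0.000000, Gamma_tst = -0.580323, Gamma_ttt = -1.473863; k1 = (1.960503, -0.540852, -0.802892, -0.799546)
  k2: at (s, t) = (-0.101969, -0.789549), (ds/dtau, dt/dtau) = (1.940430, -0.560841); Gamma_sss = 0.000000, Gamma_sst = -0.593279, Gamma_stt = -1.533021, Gamma_tss = 0.000000, Gamma_tst = -0.569889, Gamma_ttt = -1.472582; k2 = (1.940430, -0.560841, -0.809099, -0.777200)
  k3: at (s, t) = (-0.102470, -0.790049), (ds/dtau, dt/dtau) = (1.940275, -0.560282); Gamma_sss = 0.000000, Gamma_sst = -0.592092, Gamma_stt = -1.530921, Gamma_tss = 0.000000, Gamma_tst = -0.569733, Gamma_ttt = -1.473110; k3 = (1.940275, -0.560282, -0.806747, -0.776282)
  k4: at (s, t) = (-0.053967, -0.804042), (ds/dtau, dt/dtau) = (1.920165, -0.579666); Gamma_sss = 0.000000, Gamma_sst = -0.600687, Gamma_stt = -1.580653, Gamma_tss = 0.000000, Gamma_tst = -0.558978, Gamma_ttt = -1.470900; k4 = (1.920165, -0.579666, -0.806075, -0.750105)
  Y <- Y + (h/6)(k1 + 2k2 + 2k3 + k4): s = -0.0540, t = -0.8041, ds/dtau = 1.9202, dt/dtau = -0.5797
step 3:
  k1: at (s, t) = (-0.053964, -0.804051), (ds/dtau, dt/dtau) = (1.920164, -0.579657); Gamma_sss = 0.000000, Gamma_sst = -0.600674, Gamma_stt = -1.580636, Gamma_tss = 0.000000, Gamma_tst = -0.558974, Gamma_ttt = -1.470907; k1 = (1.920164, -0.579657, -0.806046, -0.750090)
  k2: at (s, t) = (-0.005960, -0.818542), (ds/dtau, dt/dtau) = (1.900013, -0.598409); Gamma_sss = 0.000000, Gamma_sst = -0.607259, Gamma_stt = -1.626766, Gamma_tss = 0.000000, Gamma_tst = -0.548030, Gamma_ttt = -1.468099; k2 = (1.900013, -0.598409, -0.798355, -0.720487)
  k3: at (s, t) = (-0.006463, -0.819011), (ds/dtau, dt/dtau) = (1.900205, -0.597669); Gamma_sss = 0.000000, Gamma_sst = -0.606091, Gamma_stt = -1.624567, Gamma_tss = 0.000000, Gamma_tst = -0.547965, Gamma_ttt = -1.468767; k3 = (1.900205, -0.597669, -0.796359, -0.719986)
  k4: at (s, t) = (0.041046, -0.833934), (ds/dtau, dt/dtau) = (1.880346, -0.615657); Gamma_sss = 0.000000, Gamma_sst = -0.610745, Gamma_stt = -1.666870, Gamma_tss = 0.000000, Gamma_tst = -0.537059, Gamma_ttt = -1.465764; k4 = (1.880346, -0.615657, -0.782256, -0.687878)
  Y <- Y + (h/6)(k1 + 2k2 + 2k3 + k4): s = 0.0410, t = -0.8339, ds/dtau = 1.8803, dt/dtau = -0.6156

Answer: s = 0.0410, t = -0.8339, ds/dtau = 1.8803, dt/dtau = -0.6156


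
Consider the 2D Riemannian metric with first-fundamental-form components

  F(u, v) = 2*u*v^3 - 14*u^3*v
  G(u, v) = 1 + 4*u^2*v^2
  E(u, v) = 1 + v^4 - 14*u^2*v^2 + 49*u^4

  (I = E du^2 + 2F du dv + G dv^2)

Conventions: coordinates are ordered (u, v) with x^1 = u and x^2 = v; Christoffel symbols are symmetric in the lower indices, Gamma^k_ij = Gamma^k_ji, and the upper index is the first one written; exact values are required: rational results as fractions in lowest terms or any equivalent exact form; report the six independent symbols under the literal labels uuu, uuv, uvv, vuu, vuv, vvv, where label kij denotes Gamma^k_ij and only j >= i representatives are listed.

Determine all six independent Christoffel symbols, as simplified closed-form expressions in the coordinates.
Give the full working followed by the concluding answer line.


E = 1 + v^4 - 14*u^2*v^2 + 49*u^4; F = 2*u*v^3 - 14*u^3*v; G = 1 + 4*u^2*v^2
Gamma^k_ij = (1/2) g^{kl} (d_i g_jl + d_j g_il - d_l g_ij), with g^inv = (1/(EG-F^2)) [[G, -F], [-F, E]]
first partials: E_u = -28*u*v^2 + 196*u^3, E_v = 4*v^3 - 28*u^2*v, F_u = 2*v^3 - 42*u^2*v, F_v = 6*u*v^2 - 14*u^3, G_u = 8*u*v^2, G_v = 8*u^2*v
D = EG - F^2 = 1 + v^4 - 10*u^2*v^2 + 49*u^4
expanded: Gamma^u_uu = (G E_u - 2F F_u + F E_v)/(2D), Gamma^u_uv = (G E_v - F G_u)/(2D), Gamma^u_vv = (2G F_v - G G_u - F G_v)/(2D), Gamma^v_uu = (2E F_u - E E_v - F E_u)/(2D), Gamma^v_uv = (E G_u - F E_v)/(2D), Gamma^v_vv = (E G_v - 2F F_v + F G_u)/(2D); substitute and cancel common factors

Answer: Gamma_uuu = (98*u^3 - 14*u*v^2)/(49*u^4 - 10*u^2*v^2 + v^4 + 1), Gamma_uuv = (-14*u^2*v + 2*v^3)/(49*u^4 - 10*u^2*v^2 + v^4 + 1), Gamma_uvv = (-14*u^3 + 2*u*v^2)/(49*u^4 - 10*u^2*v^2 + v^4 + 1), Gamma_vuu = -28*u^2*v/(49*u^4 - 10*u^2*v^2 + v^4 + 1), Gamma_vuv = 4*u*v^2/(49*u^4 - 10*u^2*v^2 + v^4 + 1), Gamma_vvv = 4*u^2*v/(49*u^4 - 10*u^2*v^2 + v^4 + 1)


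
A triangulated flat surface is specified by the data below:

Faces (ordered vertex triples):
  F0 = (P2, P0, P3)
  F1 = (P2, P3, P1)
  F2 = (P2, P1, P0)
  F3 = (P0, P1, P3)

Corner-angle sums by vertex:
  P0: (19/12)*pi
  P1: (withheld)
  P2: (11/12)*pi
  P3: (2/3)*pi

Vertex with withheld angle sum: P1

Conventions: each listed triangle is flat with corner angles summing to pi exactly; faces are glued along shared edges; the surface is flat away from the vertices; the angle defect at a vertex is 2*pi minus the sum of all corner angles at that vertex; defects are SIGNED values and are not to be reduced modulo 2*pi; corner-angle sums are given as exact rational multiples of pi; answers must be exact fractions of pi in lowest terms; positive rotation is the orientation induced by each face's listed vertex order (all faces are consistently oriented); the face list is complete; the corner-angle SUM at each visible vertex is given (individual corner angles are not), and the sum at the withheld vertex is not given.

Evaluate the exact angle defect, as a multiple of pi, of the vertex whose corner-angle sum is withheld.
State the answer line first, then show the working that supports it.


Answer: defect(P1) = (7/6)*pi

V = 4, E = 6, F = 4; chi = V - E + F = 2
Gauss-Bonnet: total defect = 2*pi*chi = 4*pi; visible defects sum to (17/6)*pi


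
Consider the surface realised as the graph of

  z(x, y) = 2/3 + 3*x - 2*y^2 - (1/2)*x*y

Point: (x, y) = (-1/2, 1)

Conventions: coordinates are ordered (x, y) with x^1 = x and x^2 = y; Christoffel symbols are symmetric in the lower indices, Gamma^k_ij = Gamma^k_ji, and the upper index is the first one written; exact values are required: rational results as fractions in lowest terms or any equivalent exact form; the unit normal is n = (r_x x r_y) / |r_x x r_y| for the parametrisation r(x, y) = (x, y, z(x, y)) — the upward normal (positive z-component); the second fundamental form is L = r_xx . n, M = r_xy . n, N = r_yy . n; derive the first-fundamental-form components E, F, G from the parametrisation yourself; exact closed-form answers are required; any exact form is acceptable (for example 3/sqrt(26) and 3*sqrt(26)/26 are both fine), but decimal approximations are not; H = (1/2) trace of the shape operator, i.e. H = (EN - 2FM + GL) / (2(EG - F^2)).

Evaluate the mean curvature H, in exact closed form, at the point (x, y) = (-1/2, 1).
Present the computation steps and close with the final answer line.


z_x = 5/2, z_y = -15/4, z_xx = 0, z_xy = -1/2, z_yy = -4
E = 29/4, F = -75/8, G = 241/16; answer radicand W^2 = 341/16
unnormalised second-form numerators: l = 0, m = -1/2, n = -4; L = l/sqrt(341/16), and similarly M = m/sqrt(W^2), N = n/sqrt(W^2)
H = (E*n - 2*F*m + G*l) / (2*(EG - F^2)*sqrt(W^2)); E*n - 2*F*m + G*l = -307/8, EG - F^2 = 341/16, so H = (-307/341)/sqrt(341/16)

Answer: H = -1228*sqrt(341)/116281


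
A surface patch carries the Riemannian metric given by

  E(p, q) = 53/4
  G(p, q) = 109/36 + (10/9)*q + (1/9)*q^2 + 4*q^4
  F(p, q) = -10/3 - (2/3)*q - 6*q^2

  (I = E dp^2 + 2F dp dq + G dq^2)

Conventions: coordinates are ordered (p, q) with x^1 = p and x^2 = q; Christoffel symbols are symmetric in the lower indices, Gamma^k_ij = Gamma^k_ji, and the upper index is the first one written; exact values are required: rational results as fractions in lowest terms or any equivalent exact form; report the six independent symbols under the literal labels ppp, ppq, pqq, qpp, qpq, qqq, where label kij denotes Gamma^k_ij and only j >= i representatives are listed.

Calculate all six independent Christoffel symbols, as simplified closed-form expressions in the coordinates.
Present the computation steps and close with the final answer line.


E = 53/4; F = -10/3 - (2/3)*q - 6*q^2; G = 109/36 + (10/9)*q + (1/9)*q^2 + 4*q^4
Gamma^k_ij = (1/2) g^{kl} (d_i g_jl + d_j g_il - d_l g_ij), with g^inv = (1/(EG-F^2)) [[G, -F], [-F, E]]
first partials: E_p = 0, E_q = 0, F_p = 0, F_q = -2/3 - 12*q, G_p = 0, G_q = 10/9 + (2/9)*q + 16*q^3
D = EG - F^2 = 4177/144 + (185/18)*q - (1403/36)*q^2 - 8*q^3 + 17*q^4
expanded: Gamma^p_pp = (G E_p - 2F F_p + F E_q)/(2D), Gamma^p_pq = (G E_q - F G_p)/(2D), Gamma^p_qq = (2G F_q - G G_p - F G_q)/(2D), Gamma^q_pp = (2E F_p - E E_q - F E_p)/(2D), Gamma^q_pq = (E G_p - F E_q)/(2D), Gamma^q_qq = (E G_q - 2F F_q + F G_p)/(2D); substitute and cancel common factors

Answer: Gamma_ppp = 0, Gamma_ppq = 0, Gamma_pqq = (384*q^4 + 3744*q^3 - 1440*q^2 - 5232*q - 24)/(2448*q^4 - 1152*q^3 - 5612*q^2 + 1480*q + 4177), Gamma_qpp = 0, Gamma_qpq = 0, Gamma_qqq = (4896*q^3 - 1728*q^2 - 5612*q + 740)/(2448*q^4 - 1152*q^3 - 5612*q^2 + 1480*q + 4177)


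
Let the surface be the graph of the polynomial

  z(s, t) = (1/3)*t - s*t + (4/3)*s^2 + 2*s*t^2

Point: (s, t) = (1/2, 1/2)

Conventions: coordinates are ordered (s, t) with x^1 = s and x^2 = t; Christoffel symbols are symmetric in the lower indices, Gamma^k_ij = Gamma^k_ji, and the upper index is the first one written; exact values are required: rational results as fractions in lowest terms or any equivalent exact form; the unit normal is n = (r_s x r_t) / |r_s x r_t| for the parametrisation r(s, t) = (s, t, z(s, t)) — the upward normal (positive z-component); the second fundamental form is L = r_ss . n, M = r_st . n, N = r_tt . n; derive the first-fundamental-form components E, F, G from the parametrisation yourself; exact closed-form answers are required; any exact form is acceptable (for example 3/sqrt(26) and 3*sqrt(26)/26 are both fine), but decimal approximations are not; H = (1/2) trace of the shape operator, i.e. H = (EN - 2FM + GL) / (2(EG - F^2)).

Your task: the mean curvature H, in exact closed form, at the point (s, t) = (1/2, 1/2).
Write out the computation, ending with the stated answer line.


z_s = 4/3, z_t = 5/6, z_ss = 8/3, z_st = 1, z_tt = 2
E = 25/9, F = 10/9, G = 61/36; answer radicand W^2 = 125/36
unnormalised second-form numerators: l = 8/3, m = 1, n = 2; L = l/sqrt(125/36), and similarly M = m/sqrt(W^2), N = n/sqrt(W^2)
H = (E*n - 2*F*m + G*l) / (2*(EG - F^2)*sqrt(W^2)); E*n - 2*F*m + G*l = 212/27, EG - F^2 = 125/36, so H = (424/375)/sqrt(125/36)

Answer: H = 848*sqrt(5)/3125


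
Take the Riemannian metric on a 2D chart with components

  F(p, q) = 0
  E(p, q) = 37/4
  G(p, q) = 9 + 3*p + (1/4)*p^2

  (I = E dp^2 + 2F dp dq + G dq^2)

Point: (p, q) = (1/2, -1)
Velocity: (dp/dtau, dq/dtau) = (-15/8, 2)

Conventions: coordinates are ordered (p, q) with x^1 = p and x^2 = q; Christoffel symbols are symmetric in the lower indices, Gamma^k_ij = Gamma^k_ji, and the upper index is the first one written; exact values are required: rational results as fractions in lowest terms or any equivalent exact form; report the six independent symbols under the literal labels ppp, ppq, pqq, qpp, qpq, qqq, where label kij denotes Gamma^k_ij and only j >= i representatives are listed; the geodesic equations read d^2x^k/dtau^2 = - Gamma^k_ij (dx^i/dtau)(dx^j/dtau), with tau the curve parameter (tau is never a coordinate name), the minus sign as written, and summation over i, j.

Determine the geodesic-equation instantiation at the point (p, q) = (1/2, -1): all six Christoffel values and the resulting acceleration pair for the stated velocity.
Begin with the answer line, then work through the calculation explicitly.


Answer: Gamma_ppp = 0, Gamma_ppq = 0, Gamma_pqq = -13/74, Gamma_qpp = 0, Gamma_qpq = 2/13, Gamma_qqq = 0; accelerations (d^2p/dtau^2, d^2q/dtau^2) = (26/37, 15/13)

E = 37/4, F = 0, G = 169/16 at the point
E_p = 0, E_q = 0, F_p = 0, F_q = 0, G_p = 13/4, G_q = 0
EG - F^2 = 6253/64;  g^inv = (64/6253) * [[169/16, 0], [0, 37/4]]
first-kind symbols [ij,l] = (1/2)(d_i g_jl + d_j g_il - d_l g_ij): [pp,p] = E_p/2 = 0, [pp,q] = F_p - E_q/2 = 0, [pq,p] = E_q/2 = 0, [pq,q] = G_p/2 = 13/8, [qq,p] = F_q - G_p/2 = -13/8, [qq,q] = G_q/2 = 0
Gamma^p_ij = (G*[ij,p] - F*[ij,q])/(EG - F^2), Gamma^q_ij = (E*[ij,q] - F*[ij,p])/(EG - F^2)
Gamma_ppp = 0, Gamma_ppq = 0, Gamma_pqq = -13/74, Gamma_qpp = 0, Gamma_qpq = 2/13, Gamma_qqq = 0
d^2p/dtau^2 = -(Gamma_ppp*(-15/8)^2 + 2*Gamma_ppq*(-15/8)*(2) + Gamma_pqq*(2)^2) = 26/37
d^2q/dtau^2 = -(Gamma_qpp*(-15/8)^2 + 2*Gamma_qpq*(-15/8)*(2) + Gamma_qqq*(2)^2) = 15/13


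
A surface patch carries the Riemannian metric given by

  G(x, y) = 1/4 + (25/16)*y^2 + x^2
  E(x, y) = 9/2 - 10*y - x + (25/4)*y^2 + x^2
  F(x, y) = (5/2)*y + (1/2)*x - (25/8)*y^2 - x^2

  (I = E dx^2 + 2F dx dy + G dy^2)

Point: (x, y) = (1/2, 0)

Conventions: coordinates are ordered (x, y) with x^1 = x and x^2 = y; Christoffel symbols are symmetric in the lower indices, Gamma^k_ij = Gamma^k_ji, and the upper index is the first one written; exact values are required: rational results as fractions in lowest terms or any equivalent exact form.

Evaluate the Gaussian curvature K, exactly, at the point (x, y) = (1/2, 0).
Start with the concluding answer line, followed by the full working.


Answer: K = -118/289

E = 17/4, F = 0, G = 1/2, EG - F^2 = 17/8 at the point
E_x = 0, E_y = -10, F_x = -1/2, F_y = 5/2, G_x = 1, G_y = 0
E_yy = 25/2, F_xy = 0, G_xx = 2
Brioschi: K = (det M1 - det M2) / (EG - F^2)^2 with the standard first/second-derivative matrices M1, M2.
M1 = [[-E_yy/2 + F_xy - G_xx/2, E_x/2, F_x - E_y/2], [F_y - G_x/2, E, F], [G_y/2, F, G]] = [[-29/4, 0, 9/2], [2, 17/4, 0], [0, 0, 1/2]]; det M1 = -493/32
M2 = [[0, E_y/2, G_x/2], [E_y/2, E, F], [G_x/2, F, G]] = [[0, -5, 1/2], [-5, 17/4, 0], [1/2, 0, 1/2]]; det M2 = -217/16
det M1 - det M2 = -59/32; K = -59/32 / (17/8)^2 = -118/289


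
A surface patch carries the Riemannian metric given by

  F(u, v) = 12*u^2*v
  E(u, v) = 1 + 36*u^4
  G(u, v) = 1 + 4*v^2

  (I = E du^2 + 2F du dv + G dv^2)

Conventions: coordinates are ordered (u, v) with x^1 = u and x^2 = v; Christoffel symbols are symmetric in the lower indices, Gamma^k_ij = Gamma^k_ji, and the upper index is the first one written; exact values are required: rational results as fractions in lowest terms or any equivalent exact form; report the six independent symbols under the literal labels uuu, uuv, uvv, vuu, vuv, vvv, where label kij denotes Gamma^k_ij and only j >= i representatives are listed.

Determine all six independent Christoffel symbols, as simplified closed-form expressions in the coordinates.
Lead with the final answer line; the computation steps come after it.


Answer: Gamma_uuu = 72*u^3/(36*u^4 + 4*v^2 + 1), Gamma_uuv = 0, Gamma_uvv = 12*u^2/(36*u^4 + 4*v^2 + 1), Gamma_vuu = 24*u*v/(36*u^4 + 4*v^2 + 1), Gamma_vuv = 0, Gamma_vvv = 4*v/(36*u^4 + 4*v^2 + 1)

E = 1 + 36*u^4; F = 12*u^2*v; G = 1 + 4*v^2
Gamma^k_ij = (1/2) g^{kl} (d_i g_jl + d_j g_il - d_l g_ij), with g^inv = (1/(EG-F^2)) [[G, -F], [-F, E]]
first partials: E_u = 144*u^3, E_v = 0, F_u = 24*u*v, F_v = 12*u^2, G_u = 0, G_v = 8*v
D = EG - F^2 = 1 + 4*v^2 + 36*u^4
expanded: Gamma^u_uu = (G E_u - 2F F_u + F E_v)/(2D), Gamma^u_uv = (G E_v - F G_u)/(2D), Gamma^u_vv = (2G F_v - G G_u - F G_v)/(2D), Gamma^v_uu = (2E F_u - E E_v - F E_u)/(2D), Gamma^v_uv = (E G_u - F E_v)/(2D), Gamma^v_vv = (E G_v - 2F F_v + F G_u)/(2D); substitute and cancel common factors


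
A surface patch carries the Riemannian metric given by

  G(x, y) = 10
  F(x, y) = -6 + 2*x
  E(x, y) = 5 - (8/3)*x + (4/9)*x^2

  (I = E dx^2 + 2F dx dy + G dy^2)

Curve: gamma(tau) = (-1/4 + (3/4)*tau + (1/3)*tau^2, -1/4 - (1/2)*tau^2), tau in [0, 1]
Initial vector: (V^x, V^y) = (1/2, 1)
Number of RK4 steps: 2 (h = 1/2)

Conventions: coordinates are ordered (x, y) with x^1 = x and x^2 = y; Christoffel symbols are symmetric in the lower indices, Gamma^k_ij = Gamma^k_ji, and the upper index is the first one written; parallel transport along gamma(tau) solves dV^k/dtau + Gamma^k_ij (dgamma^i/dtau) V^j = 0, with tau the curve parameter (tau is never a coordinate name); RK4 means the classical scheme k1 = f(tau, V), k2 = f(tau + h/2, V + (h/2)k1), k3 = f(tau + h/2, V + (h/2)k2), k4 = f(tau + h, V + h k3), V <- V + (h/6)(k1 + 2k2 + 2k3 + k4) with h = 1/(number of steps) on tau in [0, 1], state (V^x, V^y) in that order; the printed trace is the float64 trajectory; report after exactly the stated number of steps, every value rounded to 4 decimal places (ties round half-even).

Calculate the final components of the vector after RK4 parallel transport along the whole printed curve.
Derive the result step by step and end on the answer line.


gamma'(tau) = (3/4 + (2/3)*tau, -tau); f(tau, V)^k = -Gamma^k_ij(gamma(tau)) gamma'^i(tau) V^j; h = 1/2; intermediate values shown to 6 dp
curve data and Christoffel symbols at the stage parameters:
  tau = 0.000000: gamma = (-0.250000, -0.250000), gamma' = (0.750000, 0.000000); Gamma_xxx = -0.098299, Gamma_xxy = 0.000000, Gamma_xyy = 0.000000, Gamma_yxx = 0.136106, Gamma_yxy = 0.000000, Gamma_yyy = 0.000000
  tau = 0.250000: gamma = (-0.041667, -0.281250), gamma' = (0.916667, -0.250000); Gamma_xxx = -0.095795, Gamma_xxy = 0.000000, Gamma_xyy = 0.000000, Gamma_yxx = 0.141725, Gamma_yxy = 0.000000, Gamma_yyy = 0.000000
  tau = 0.500000: gamma = (0.208333, -0.375000), gamma' = (1.083333, -0.500000); Gamma_xxx = -0.092154, Gamma_xxy = 0.000000, Gamma_xyy = 0.000000, Gamma_yxx = 0.148547, Gamma_yxy = 0.000000, Gamma_yyy = 0.000000
  tau = 0.750000: gamma = (0.500000, -0.531250), gamma' = (1.250000, -0.750000); Gamma_xxx = -0.086957, Gamma_xxy = 0.000000, Gamma_xyy = 0.000000, Gamma_yxx = 0.156522, Gamma_yxy = 0.000000, Gamma_yyy = 0.000000
  tau = 1.000000: gamma = (0.833333, -0.750000), gamma' = (1.416667, -1.000000); Gamma_xxx = -0.079673, Gamma_xxy = 0.000000, Gamma_xyy = 0.000000, Gamma_yxx = 0.165475, Gamma_yxy = 0.000000, Gamma_yyy = 0.000000
step 0: V^x = 0.5000, V^y = 1.0000
step 1: k1 = (0.036862, -0.051040), k2 = (0.044715, -0.066154), k3 = (0.044888, -0.066409), k4 = (0.052158, -0.084075); V <- V + (h/6)(k1 + 2k2 + 2k3 + k4): V^x = 0.5224, V^y = 0.9666
step 2: k1 = (0.052148, -0.084060), k2 = (0.058194, -0.104750), k3 = (0.058359, -0.105046), k4 = (0.062252, -0.129292); V <- V + (h/6)(k1 + 2k2 + 2k3 + k4): V^x = 0.5513, V^y = 0.9139

Answer: V^x = 0.5513, V^y = 0.9139


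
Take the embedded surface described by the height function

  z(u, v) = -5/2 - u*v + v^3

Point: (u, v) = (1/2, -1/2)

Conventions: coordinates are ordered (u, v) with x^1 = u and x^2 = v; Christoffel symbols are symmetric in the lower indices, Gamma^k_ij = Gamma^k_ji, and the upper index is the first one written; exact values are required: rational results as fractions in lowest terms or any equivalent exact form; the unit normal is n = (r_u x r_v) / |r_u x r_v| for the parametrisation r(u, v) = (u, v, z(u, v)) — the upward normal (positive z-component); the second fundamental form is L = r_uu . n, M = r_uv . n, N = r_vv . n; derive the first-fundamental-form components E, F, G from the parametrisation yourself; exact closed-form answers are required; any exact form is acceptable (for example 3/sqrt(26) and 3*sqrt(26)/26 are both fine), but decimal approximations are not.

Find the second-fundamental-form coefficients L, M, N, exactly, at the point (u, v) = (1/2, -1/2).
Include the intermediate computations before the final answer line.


z_u = 1/2, z_v = 1/4, z_uu = 0, z_uv = -1, z_vv = -3
E = 5/4, F = 1/8, G = 17/16; answer radicand W^2 = 21/16
unnormalised second-form numerators: l = 0, m = -1, n = -3; L = l/sqrt(21/16), and similarly M = m/sqrt(W^2), N = n/sqrt(W^2)

Answer: L = 0, M = -4*sqrt(21)/21, N = -4*sqrt(21)/7


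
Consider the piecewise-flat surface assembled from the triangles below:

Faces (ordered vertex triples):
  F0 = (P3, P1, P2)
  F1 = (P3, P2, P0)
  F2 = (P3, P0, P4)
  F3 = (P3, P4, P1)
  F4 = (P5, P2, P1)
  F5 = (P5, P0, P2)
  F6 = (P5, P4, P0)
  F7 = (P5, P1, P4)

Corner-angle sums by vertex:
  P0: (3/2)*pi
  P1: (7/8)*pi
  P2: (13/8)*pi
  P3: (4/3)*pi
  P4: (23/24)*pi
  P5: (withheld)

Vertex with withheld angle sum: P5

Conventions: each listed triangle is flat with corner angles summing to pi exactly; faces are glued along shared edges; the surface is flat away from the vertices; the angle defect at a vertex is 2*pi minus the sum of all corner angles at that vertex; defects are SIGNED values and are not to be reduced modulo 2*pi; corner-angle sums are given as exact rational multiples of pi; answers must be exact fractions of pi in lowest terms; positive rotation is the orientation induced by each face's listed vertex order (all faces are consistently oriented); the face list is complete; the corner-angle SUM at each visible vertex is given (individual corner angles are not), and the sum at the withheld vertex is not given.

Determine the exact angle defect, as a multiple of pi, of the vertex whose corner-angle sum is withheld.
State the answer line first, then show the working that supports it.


Answer: defect(P5) = (7/24)*pi

V = 6, E = 12, F = 8; chi = V - E + F = 2
Gauss-Bonnet: total defect = 2*pi*chi = 4*pi; visible defects sum to (89/24)*pi


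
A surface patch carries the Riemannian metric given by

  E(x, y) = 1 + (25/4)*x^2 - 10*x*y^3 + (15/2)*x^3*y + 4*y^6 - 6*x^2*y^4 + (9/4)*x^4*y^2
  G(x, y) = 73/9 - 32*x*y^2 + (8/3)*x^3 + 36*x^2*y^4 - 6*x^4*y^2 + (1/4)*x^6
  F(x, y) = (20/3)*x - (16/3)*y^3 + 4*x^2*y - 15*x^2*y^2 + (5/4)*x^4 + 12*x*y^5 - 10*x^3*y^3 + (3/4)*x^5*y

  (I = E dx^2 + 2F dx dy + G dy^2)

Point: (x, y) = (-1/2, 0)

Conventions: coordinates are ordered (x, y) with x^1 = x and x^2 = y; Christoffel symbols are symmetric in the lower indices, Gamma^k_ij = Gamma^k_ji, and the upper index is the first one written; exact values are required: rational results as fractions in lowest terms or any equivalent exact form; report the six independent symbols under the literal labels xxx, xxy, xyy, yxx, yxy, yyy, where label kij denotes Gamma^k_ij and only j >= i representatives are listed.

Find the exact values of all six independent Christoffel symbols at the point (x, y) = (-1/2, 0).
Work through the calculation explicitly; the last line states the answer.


E = 41/16, F = -625/192, G = 17929/2304 at the point
E_x = -25/4, E_y = -15/16, F_x = 145/24, F_y = 125/128, G_x = 125/64, G_y = 0
EG - F^2 = 21529/2304;  g^inv = (2304/21529) * [[17929/2304, 625/192], [625/192, 41/16]]
first-kind symbols [ij,l] = (1/2)(d_i g_jl + d_j g_il - d_l g_ij): [xx,x] = E_x/2 = -25/8, [xx,y] = F_x - E_y/2 = 625/96, [xy,x] = E_y/2 = -15/32, [xy,y] = G_x/2 = 125/128, [yy,x] = F_y - G_x/2 = 0, [yy,y] = G_y/2 = 0
Gamma^x_ij = (G*[ij,x] - F*[ij,y])/(EG - F^2), Gamma^y_ij = (E*[ij,y] - F*[ij,x])/(EG - F^2)

Answer: Gamma_xxx = -7200/21529, Gamma_xxy = -1080/21529, Gamma_xyy = 0, Gamma_yxx = 15000/21529, Gamma_yxy = 2250/21529, Gamma_yyy = 0


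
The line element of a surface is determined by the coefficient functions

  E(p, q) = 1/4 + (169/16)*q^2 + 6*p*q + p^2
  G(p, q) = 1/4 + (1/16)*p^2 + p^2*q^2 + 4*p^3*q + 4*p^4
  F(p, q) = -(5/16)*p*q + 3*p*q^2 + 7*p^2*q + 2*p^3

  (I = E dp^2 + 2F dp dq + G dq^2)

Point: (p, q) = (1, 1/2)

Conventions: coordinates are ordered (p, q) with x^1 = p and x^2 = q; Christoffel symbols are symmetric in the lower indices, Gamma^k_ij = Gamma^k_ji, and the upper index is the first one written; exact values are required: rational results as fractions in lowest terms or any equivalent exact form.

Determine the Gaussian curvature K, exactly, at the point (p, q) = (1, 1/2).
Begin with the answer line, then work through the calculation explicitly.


Answer: K = -463328/357075

E = 441/64, F = 195/32, G = 105/16, EG - F^2 = 1035/128 at the point
E_p = 5, E_q = 265/16, F_p = 435/32, F_q = 155/16, G_p = 181/8, G_q = 5
E_qq = 169/8, F_pq = 267/16, G_pp = 485/8
Apply the Brioschi formula K = (det M1 - det M2)/(EG - F^2)^2 over the derivative matrices of E, F, G.
M1 = [[-E_qq/2 + F_pq - G_pp/2, E_p/2, F_p - E_q/2], [F_q - G_p/2, E, F], [G_q/2, F, G]] = [[-387/16, 5/2, 85/16], [-13/8, 441/64, 195/32], [5/2, 195/32, 105/16]]; det M1 = -1126215/4096
M2 = [[0, E_q/2, G_p/2], [E_q/2, E, F], [G_p/2, F, G]] = [[0, 265/32, 181/16], [265/32, 441/64, 195/32], [181/16, 195/32, 105/16]]; det M2 = -778719/4096
det M1 - det M2 = -43437/512; K = -43437/512 / (1035/128)^2 = -463328/357075


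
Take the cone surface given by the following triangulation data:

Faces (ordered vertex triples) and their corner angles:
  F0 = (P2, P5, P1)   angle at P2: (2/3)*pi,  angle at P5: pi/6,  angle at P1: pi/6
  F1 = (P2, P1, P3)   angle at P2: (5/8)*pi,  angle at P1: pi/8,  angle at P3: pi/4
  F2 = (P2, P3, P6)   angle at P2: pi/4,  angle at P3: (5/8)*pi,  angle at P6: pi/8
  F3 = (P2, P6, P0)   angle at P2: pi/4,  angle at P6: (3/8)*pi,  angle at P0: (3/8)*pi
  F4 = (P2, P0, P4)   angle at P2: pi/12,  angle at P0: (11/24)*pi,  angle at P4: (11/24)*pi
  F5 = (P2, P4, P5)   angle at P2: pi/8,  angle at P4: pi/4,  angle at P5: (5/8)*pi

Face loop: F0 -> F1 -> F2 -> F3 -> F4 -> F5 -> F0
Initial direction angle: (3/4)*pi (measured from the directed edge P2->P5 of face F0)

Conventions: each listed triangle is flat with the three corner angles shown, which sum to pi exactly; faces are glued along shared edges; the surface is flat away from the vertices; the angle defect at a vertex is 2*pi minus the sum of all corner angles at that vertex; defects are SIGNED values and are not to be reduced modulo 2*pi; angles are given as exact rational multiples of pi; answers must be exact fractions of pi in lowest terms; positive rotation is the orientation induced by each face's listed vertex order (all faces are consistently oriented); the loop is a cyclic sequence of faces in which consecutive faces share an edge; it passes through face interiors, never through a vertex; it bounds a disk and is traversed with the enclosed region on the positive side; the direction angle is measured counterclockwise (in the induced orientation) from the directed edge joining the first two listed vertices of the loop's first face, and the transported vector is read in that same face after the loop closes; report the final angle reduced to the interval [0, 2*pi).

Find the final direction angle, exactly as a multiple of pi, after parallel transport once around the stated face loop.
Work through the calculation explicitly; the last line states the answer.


enclosed vertex P2: corner angles sum to 2*pi, defect = 2*pi - 2*pi = 0
the rotation equals the total enclosed defect, so the final angle is initial + defects (mod 2*pi)
final angle = (3/4)*pi + 0 = (3/4)*pi (mod 2*pi)

Answer: final direction angle = (3/4)*pi


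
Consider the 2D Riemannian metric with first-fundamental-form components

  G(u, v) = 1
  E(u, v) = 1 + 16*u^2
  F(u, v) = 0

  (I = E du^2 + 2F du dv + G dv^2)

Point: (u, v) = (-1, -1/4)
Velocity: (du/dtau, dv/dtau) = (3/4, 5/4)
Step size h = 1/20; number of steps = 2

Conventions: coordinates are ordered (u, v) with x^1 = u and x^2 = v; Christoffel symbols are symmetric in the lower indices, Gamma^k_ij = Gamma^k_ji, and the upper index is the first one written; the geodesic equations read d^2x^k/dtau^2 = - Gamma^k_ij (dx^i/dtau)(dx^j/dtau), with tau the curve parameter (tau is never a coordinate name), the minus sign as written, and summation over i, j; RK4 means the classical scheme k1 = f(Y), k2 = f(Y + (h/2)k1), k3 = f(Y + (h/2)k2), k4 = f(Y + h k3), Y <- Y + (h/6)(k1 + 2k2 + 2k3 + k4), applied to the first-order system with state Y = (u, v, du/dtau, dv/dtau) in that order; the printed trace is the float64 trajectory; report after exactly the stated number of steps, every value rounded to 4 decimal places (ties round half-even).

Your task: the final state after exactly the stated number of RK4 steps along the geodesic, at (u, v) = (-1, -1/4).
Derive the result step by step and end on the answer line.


f(Y) = (du/dtau, dv/dtau, -Gamma^u_ij Y'^i Y'^j, -Gamma^v_ij Y'^i Y'^j) with the Gammas evaluated at the stage position; h = 0.050000; intermediate values shown to 6 dp
step 0: u = -1.0000, v = -0.2500, du/dtau = 0.7500, dv/dtau = 1.2500
step 1:
  k1: at (u, v) = (-1.000000, -0.250000), (du/dtau, dv/dtau) = (0.750000, 1.250000); Gamma_uuu = -0.941176, Gamma_uuv = 0.000000, Gamma_uvv = 0.000000, Gamma_vuu = 0.000000, Gamma_vuv = 0.000000, Gamma_vvv = 0.000000; k1 = (0.750000, 1.250000, 0.529412, 0.000000)
  k2: at (u, v) = (-0.981250, -0.218750), (du/dtau, dv/dtau) = (0.763235, 1.250000); Gamma_uuu = -0.956989, Gamma_uuv = 0.000000, Gamma_uvv = 0.000000, Gamma_vuu = 0.000000, Gamma_vuv = 0.000000, Gamma_vvv = 0.000000; k2 = (0.763235, 1.250000, 0.557473, 0.000000)
  k3: at (u, v) = (-0.980919, -0.218750), (du/dtau, dv/dtau) = (0.763937, 1.250000); Gamma_uuu = -0.957272, Gamma_uuv = 0.000000, Gamma_uvv = 0.000000, Gamma_vuu = 0.000000, Gamma_vuv = 0.000000, Gamma_vvv = 0.000000; k3 = (0.763937, 1.250000, 0.558664, 0.000000)
  k4: at (u, v) = (-0.961803, -0.187500), (du/dtau, dv/dtau) = (0.777933, 1.250000); Gamma_uuu = -0.973913, Gamma_uuv = 0.000000, Gamma_uvv = 0.000000, Gamma_vuu = 0.000000, Gamma_vuv = 0.000000, Gamma_vvv = 0.000000; k4 = (0.777933, 1.250000, 0.589393, 0.000000)
  Y <- Y + (h/6)(k1 + 2k2 + 2k3 + k4): u = -0.9618, v = -0.1875, du/dtau = 0.7779, dv/dtau = 1.2500
step 2:
  k1: at (u, v) = (-0.961814, -0.187500), (du/dtau, dv/dtau) = (0.777926, 1.250000); Gamma_uuu = -0.973904, Gamma_uuv = 0.000000, Gamma_uvv = 0.000000, Gamma_vuu = 0.000000, Gamma_vuv = 0.000000, Gamma_vvv = 0.000000; k1 = (0.777926, 1.250000, 0.589376, 0.000000)
  k2: at (u, v) = (-0.942366, -0.156250), (du/dtau, dv/dtau) = (0.792660, 1.250000); Gamma_uuu = -0.991386, Gamma_uuv = 0.000000, Gamma_uvv = 0.000000, Gamma_vuu = 0.000000, Gamma_vuv = 0.000000, Gamma_vvv = 0.000000; k2 = (0.792660, 1.250000, 0.622898, 0.000000)
  k3: at (u, v) = (-0.941998, -0.156250), (du/dtau, dv/dtau) = (0.793498, 1.250000); Gamma_uuu = -0.991723, Gamma_uuv = 0.000000, Gamma_uvv = 0.000000, Gamma_vuu = 0.000000, Gamma_vuv = 0.000000, Gamma_vvv = 0.000000; k3 = (0.793498, 1.250000, 0.624428, 0.000000)
  k4: at (u, v) = (-0.922139, -0.125000), (du/dtau, dv/dtau) = (0.809147, 1.250000); Gamma_uuu = -1.010186, Gamma_uuv = 0.000000, Gamma_uvv = 0.000000, Gamma_vuu = 0.000000, Gamma_vuv = 0.000000, Gamma_vvv = 0.000000; k4 = (0.809147, 1.250000, 0.661388, 0.000000)
  Y <- Y + (h/6)(k1 + 2k2 + 2k3 + k4): u = -0.9222, v = -0.1250, du/dtau = 0.8091, dv/dtau = 1.2500

Answer: u = -0.9222, v = -0.1250, du/dtau = 0.8091, dv/dtau = 1.2500


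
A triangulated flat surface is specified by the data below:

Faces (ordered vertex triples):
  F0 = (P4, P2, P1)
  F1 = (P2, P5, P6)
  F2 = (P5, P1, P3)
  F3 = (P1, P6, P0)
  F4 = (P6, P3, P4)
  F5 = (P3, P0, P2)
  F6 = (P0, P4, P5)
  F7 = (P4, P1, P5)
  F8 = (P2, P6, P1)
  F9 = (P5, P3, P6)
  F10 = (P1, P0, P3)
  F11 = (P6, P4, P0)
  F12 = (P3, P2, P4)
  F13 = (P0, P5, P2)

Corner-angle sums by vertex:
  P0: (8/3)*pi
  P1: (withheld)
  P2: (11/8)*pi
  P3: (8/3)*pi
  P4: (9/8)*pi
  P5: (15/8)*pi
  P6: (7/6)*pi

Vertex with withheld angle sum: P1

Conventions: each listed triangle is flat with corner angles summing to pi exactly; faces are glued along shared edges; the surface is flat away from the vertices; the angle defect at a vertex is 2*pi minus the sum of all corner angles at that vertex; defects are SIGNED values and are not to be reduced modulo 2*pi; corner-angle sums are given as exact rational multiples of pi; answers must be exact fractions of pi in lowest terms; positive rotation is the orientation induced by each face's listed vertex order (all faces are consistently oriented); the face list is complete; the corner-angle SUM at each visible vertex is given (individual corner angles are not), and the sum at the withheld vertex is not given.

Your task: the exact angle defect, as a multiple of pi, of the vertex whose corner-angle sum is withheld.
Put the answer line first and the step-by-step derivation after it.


Answer: defect(P1) = (-9/8)*pi

V = 7, E = 21, F = 14; chi = V - E + F = 0
Gauss-Bonnet: total defect = 2*pi*chi = 0; visible defects sum to (9/8)*pi


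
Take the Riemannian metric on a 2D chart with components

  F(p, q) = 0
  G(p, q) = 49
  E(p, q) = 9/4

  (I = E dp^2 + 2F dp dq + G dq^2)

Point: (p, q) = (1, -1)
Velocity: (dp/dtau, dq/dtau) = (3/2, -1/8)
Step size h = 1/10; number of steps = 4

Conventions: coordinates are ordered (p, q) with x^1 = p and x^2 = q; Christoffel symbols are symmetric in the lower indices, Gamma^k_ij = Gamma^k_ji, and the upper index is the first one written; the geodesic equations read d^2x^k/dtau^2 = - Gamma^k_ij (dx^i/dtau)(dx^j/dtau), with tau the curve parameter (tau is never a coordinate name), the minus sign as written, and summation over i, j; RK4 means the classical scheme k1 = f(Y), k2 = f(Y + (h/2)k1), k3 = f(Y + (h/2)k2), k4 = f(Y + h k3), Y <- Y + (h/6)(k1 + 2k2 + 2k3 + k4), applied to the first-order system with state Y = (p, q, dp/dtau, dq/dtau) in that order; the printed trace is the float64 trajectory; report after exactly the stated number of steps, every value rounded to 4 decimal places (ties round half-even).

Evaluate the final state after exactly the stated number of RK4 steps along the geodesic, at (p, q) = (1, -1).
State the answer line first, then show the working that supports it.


Answer: p = 1.6000, q = -1.0500, dp/dtau = 1.5000, dq/dtau = -0.1250

f(Y) = (dp/dtau, dq/dtau, -Gamma^p_ij Y'^i Y'^j, -Gamma^q_ij Y'^i Y'^j) with the Gammas evaluated at the stage position; h = 0.100000; intermediate values shown to 6 dp
step 0: p = 1.0000, q = -1.0000, dp/dtau = 1.5000, dq/dtau = -0.1250
step 1:
  k1: at (p, q) = (1.000000, -1.000000), (dp/dtau, dq/dtau) = (1.500000, -0.125000); Gamma_ppp = 0.000000, Gamma_ppq = 0.000000, Gamma_pqq = 0.000000, Gamma_qpp = 0.000000, Gamma_qpq = 0.000000, Gamma_qqq = 0.000000; k1 = (1.500000, -0.125000, 0.000000, 0.000000)
  k2: at (p, q) = (1.075000, -1.006250), (dp/dtau, dq/dtau) = (1.500000, -0.125000); Gamma_ppp = 0.000000, Gamma_ppq = 0.000000, Gamma_pqq = 0.000000, Gamma_qpp = 0.000000, Gamma_qpq = 0.000000, Gamma_qqq = 0.000000; k2 = (1.500000, -0.125000, 0.000000, 0.000000)
  k3: at (p, q) = (1.075000, -1.006250), (dp/dtau, dq/dtau) = (1.500000, -0.125000); Gamma_ppp = 0.000000, Gamma_ppq = 0.000000, Gamma_pqq = 0.000000, Gamma_qpp = 0.000000, Gamma_qpq = 0.000000, Gamma_qqq = 0.000000; k3 = (1.500000, -0.125000, 0.000000, 0.000000)
  k4: at (p, q) = (1.150000, -1.012500), (dp/dtau, dq/dtau) = (1.500000, -0.125000); Gamma_ppp = 0.000000, Gamma_ppq = 0.000000, Gamma_pqq = 0.000000, Gamma_qpp = 0.000000, Gamma_qpq = 0.000000, Gamma_qqq = 0.000000; k4 = (1.500000, -0.125000, 0.000000, 0.000000)
  Y <- Y + (h/6)(k1 + 2k2 + 2k3 + k4): p = 1.1500, q = -1.0125, dp/dtau = 1.5000, dq/dtau = -0.1250
step 2:
  k1: at (p, q) = (1.150000, -1.012500), (dp/dtau, dq/dtau) = (1.500000, -0.125000); Gamma_ppp = 0.000000, Gamma_ppq = 0.000000, Gamma_pqq = 0.000000, Gamma_qpp = 0.000000, Gamma_qpq = 0.000000, Gamma_qqq = 0.000000; k1 = (1.500000, -0.125000, 0.000000, 0.000000)
  k2: at (p, q) = (1.225000, -1.018750), (dp/dtau, dq/dtau) = (1.500000, -0.125000); Gamma_ppp = 0.000000, Gamma_ppq = 0.000000, Gamma_pqq = 0.000000, Gamma_qpp = 0.000000, Gamma_qpq = 0.000000, Gamma_qqq = 0.000000; k2 = (1.500000, -0.125000, 0.000000, 0.000000)
  k3: at (p, q) = (1.225000, -1.018750), (dp/dtau, dq/dtau) = (1.500000, -0.125000); Gamma_ppp = 0.000000, Gamma_ppq = 0.000000, Gamma_pqq = 0.000000, Gamma_qpp = 0.000000, Gamma_qpq = 0.000000, Gamma_qqq = 0.000000; k3 = (1.500000, -0.125000, 0.000000, 0.000000)
  k4: at (p, q) = (1.300000, -1.025000), (dp/dtau, dq/dtau) = (1.500000, -0.125000); Gamma_ppp = 0.000000, Gamma_ppq = 0.000000, Gamma_pqq = 0.000000, Gamma_qpp = 0.000000, Gamma_qpq = 0.000000, Gamma_qqq = 0.000000; k4 = (1.500000, -0.125000, 0.000000, 0.000000)
  Y <- Y + (h/6)(k1 + 2k2 + 2k3 + k4): p = 1.3000, q = -1.0250, dp/dtau = 1.5000, dq/dtau = -0.1250
step 3:
  k1: at (p, q) = (1.300000, -1.025000), (dp/dtau, dq/dtau) = (1.500000, -0.125000); Gamma_ppp = 0.000000, Gamma_ppq = 0.000000, Gamma_pqq = 0.000000, Gamma_qpp = 0.000000, Gamma_qpq = 0.000000, Gamma_qqq = 0.000000; k1 = (1.500000, -0.125000, 0.000000, 0.000000)
  k2: at (p, q) = (1.375000, -1.031250), (dp/dtau, dq/dtau) = (1.500000, -0.125000); Gamma_ppp = 0.000000, Gamma_ppq = 0.000000, Gamma_pqq = 0.000000, Gamma_qpp = 0.000000, Gamma_qpq = 0.000000, Gamma_qqq = 0.000000; k2 = (1.500000, -0.125000, 0.000000, 0.000000)
  k3: at (p, q) = (1.375000, -1.031250), (dp/dtau, dq/dtau) = (1.500000, -0.125000); Gamma_ppp = 0.000000, Gamma_ppq = 0.000000, Gamma_pqq = 0.000000, Gamma_qpp = 0.000000, Gamma_qpq = 0.000000, Gamma_qqq = 0.000000; k3 = (1.500000, -0.125000, 0.000000, 0.000000)
  k4: at (p, q) = (1.450000, -1.037500), (dp/dtau, dq/dtau) = (1.500000, -0.125000); Gamma_ppp = 0.000000, Gamma_ppq = 0.000000, Gamma_pqq = 0.000000, Gamma_qpp = 0.000000, Gamma_qpq = 0.000000, Gamma_qqq = 0.000000; k4 = (1.500000, -0.125000, 0.000000, 0.000000)
  Y <- Y + (h/6)(k1 + 2k2 + 2k3 + k4): p = 1.4500, q = -1.0375, dp/dtau = 1.5000, dq/dtau = -0.1250
step 4:
  k1: at (p, q) = (1.450000, -1.037500), (dp/dtau, dq/dtau) = (1.500000, -0.125000); Gamma_ppp = 0.000000, Gamma_ppq = 0.000000, Gamma_pqq = 0.000000, Gamma_qpp = 0.000000, Gamma_qpq = 0.000000, Gamma_qqq = 0.000000; k1 = (1.500000, -0.125000, 0.000000, 0.000000)
  k2: at (p, q) = (1.525000, -1.043750), (dp/dtau, dq/dtau) = (1.500000, -0.125000); Gamma_ppp = 0.000000, Gamma_ppq = 0.000000, Gamma_pqq = 0.000000, Gamma_qpp = 0.000000, Gamma_qpq = 0.000000, Gamma_qqq = 0.000000; k2 = (1.500000, -0.125000, 0.000000, 0.000000)
  k3: at (p, q) = (1.525000, -1.043750), (dp/dtau, dq/dtau) = (1.500000, -0.125000); Gamma_ppp = 0.000000, Gamma_ppq = 0.000000, Gamma_pqq = 0.000000, Gamma_qpp = 0.000000, Gamma_qpq = 0.000000, Gamma_qqq = 0.000000; k3 = (1.500000, -0.125000, 0.000000, 0.000000)
  k4: at (p, q) = (1.600000, -1.050000), (dp/dtau, dq/dtau) = (1.500000, -0.125000); Gamma_ppp = 0.000000, Gamma_ppq = 0.000000, Gamma_pqq = 0.000000, Gamma_qpp = 0.000000, Gamma_qpq = 0.000000, Gamma_qqq = 0.000000; k4 = (1.500000, -0.125000, 0.000000, 0.000000)
  Y <- Y + (h/6)(k1 + 2k2 + 2k3 + k4): p = 1.6000, q = -1.0500, dp/dtau = 1.5000, dq/dtau = -0.1250
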